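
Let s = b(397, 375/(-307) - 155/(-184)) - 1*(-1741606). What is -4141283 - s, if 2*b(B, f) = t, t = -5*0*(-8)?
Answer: -5882889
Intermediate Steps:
t = 0 (t = 0*(-8) = 0)
b(B, f) = 0 (b(B, f) = (1/2)*0 = 0)
s = 1741606 (s = 0 - 1*(-1741606) = 0 + 1741606 = 1741606)
-4141283 - s = -4141283 - 1*1741606 = -4141283 - 1741606 = -5882889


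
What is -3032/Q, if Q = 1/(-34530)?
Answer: 104694960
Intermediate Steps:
Q = -1/34530 ≈ -2.8960e-5
-3032/Q = -3032/(-1/34530) = -3032*(-34530) = 104694960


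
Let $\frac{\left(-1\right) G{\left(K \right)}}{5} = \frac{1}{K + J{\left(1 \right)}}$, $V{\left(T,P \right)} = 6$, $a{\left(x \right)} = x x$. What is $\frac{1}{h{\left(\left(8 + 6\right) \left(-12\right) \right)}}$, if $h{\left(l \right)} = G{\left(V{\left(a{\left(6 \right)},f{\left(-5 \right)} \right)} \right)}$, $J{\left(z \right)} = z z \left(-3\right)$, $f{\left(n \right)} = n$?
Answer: $- \frac{3}{5} \approx -0.6$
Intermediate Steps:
$a{\left(x \right)} = x^{2}$
$J{\left(z \right)} = - 3 z^{2}$ ($J{\left(z \right)} = z^{2} \left(-3\right) = - 3 z^{2}$)
$G{\left(K \right)} = - \frac{5}{-3 + K}$ ($G{\left(K \right)} = - \frac{5}{K - 3 \cdot 1^{2}} = - \frac{5}{K - 3} = - \frac{5}{-3 + K}$)
$h{\left(l \right)} = - \frac{5}{3}$ ($h{\left(l \right)} = - \frac{5}{-3 + 6} = - \frac{5}{3}$)
$\frac{1}{h{\left(\left(8 + 6\right) \left(-12\right) \right)}} = \frac{1}{- \frac{5}{3}} = - \frac{3}{5}$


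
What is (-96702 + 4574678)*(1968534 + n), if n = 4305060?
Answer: 28093003365744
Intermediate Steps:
(-96702 + 4574678)*(1968534 + n) = (-96702 + 4574678)*(1968534 + 4305060) = 4477976*6273594 = 28093003365744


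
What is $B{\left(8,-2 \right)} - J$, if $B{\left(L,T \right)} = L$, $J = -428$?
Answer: $436$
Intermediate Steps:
$B{\left(8,-2 \right)} - J = 8 - -428 = 8 + 428 = 436$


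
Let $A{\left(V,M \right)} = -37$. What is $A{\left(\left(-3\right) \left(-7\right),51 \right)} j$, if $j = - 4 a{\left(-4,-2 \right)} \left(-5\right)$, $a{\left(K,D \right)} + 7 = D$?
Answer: $6660$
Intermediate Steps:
$a{\left(K,D \right)} = -7 + D$
$j = -180$ ($j = - 4 \left(-7 - 2\right) \left(-5\right) = \left(-4\right) \left(-9\right) \left(-5\right) = 36 \left(-5\right) = -180$)
$A{\left(\left(-3\right) \left(-7\right),51 \right)} j = \left(-37\right) \left(-180\right) = 6660$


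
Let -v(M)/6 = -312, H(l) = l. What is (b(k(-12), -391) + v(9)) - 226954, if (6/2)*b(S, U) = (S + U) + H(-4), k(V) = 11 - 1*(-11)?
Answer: -675619/3 ≈ -2.2521e+5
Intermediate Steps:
k(V) = 22 (k(V) = 11 + 11 = 22)
b(S, U) = -4/3 + S/3 + U/3 (b(S, U) = ((S + U) - 4)/3 = (-4 + S + U)/3 = -4/3 + S/3 + U/3)
v(M) = 1872 (v(M) = -6*(-312) = 1872)
(b(k(-12), -391) + v(9)) - 226954 = ((-4/3 + (1/3)*22 + (1/3)*(-391)) + 1872) - 226954 = ((-4/3 + 22/3 - 391/3) + 1872) - 226954 = (-373/3 + 1872) - 226954 = 5243/3 - 226954 = -675619/3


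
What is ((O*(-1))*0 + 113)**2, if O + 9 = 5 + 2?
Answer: 12769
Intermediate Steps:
O = -2 (O = -9 + (5 + 2) = -9 + 7 = -2)
((O*(-1))*0 + 113)**2 = (-2*(-1)*0 + 113)**2 = (2*0 + 113)**2 = (0 + 113)**2 = 113**2 = 12769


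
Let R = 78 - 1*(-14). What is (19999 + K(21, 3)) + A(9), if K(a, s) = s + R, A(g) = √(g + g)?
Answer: 20094 + 3*√2 ≈ 20098.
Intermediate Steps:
R = 92 (R = 78 + 14 = 92)
A(g) = √2*√g (A(g) = √(2*g) = √2*√g)
K(a, s) = 92 + s (K(a, s) = s + 92 = 92 + s)
(19999 + K(21, 3)) + A(9) = (19999 + (92 + 3)) + √2*√9 = (19999 + 95) + √2*3 = 20094 + 3*√2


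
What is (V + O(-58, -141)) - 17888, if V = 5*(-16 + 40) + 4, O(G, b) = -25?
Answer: -17789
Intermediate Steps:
V = 124 (V = 5*24 + 4 = 120 + 4 = 124)
(V + O(-58, -141)) - 17888 = (124 - 25) - 17888 = 99 - 17888 = -17789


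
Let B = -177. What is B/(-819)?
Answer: 59/273 ≈ 0.21612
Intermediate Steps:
B/(-819) = -177/(-819) = -177*(-1/819) = 59/273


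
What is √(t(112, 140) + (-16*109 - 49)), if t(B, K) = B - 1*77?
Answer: I*√1758 ≈ 41.929*I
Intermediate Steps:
t(B, K) = -77 + B (t(B, K) = B - 77 = -77 + B)
√(t(112, 140) + (-16*109 - 49)) = √((-77 + 112) + (-16*109 - 49)) = √(35 + (-1744 - 49)) = √(35 - 1793) = √(-1758) = I*√1758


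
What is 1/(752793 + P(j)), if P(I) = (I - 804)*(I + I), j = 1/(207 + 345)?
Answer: 152352/114689075329 ≈ 1.3284e-6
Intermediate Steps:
j = 1/552 ≈ 0.0018116
P(I) = 2*I*(-804 + I) (P(I) = (-804 + I)*(2*I) = 2*I*(-804 + I))
1/(752793 + P(j)) = 1/(752793 + 2*(1/552)*(-804 + 1/552)) = 1/(752793 + 2*(1/552)*(-443807/552)) = 1/(752793 - 443807/152352) = 1/(114689075329/152352) = 152352/114689075329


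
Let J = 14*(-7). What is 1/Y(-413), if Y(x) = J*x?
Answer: 1/40474 ≈ 2.4707e-5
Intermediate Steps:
J = -98
Y(x) = -98*x
1/Y(-413) = 1/(-98*(-413)) = 1/40474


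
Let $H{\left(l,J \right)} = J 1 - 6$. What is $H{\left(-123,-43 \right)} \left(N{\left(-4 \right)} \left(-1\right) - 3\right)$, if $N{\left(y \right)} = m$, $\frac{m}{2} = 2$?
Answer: $343$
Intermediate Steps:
$m = 4$ ($m = 2 \cdot 2 = 4$)
$H{\left(l,J \right)} = -6 + J$ ($H{\left(l,J \right)} = J - 6 = -6 + J$)
$N{\left(y \right)} = 4$
$H{\left(-123,-43 \right)} \left(N{\left(-4 \right)} \left(-1\right) - 3\right) = \left(-6 - 43\right) \left(4 \left(-1\right) - 3\right) = - 49 \left(-4 - 3\right) = \left(-49\right) \left(-7\right) = 343$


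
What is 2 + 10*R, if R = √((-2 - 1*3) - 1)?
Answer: 2 + 10*I*√6 ≈ 2.0 + 24.495*I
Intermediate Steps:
R = I*√6 (R = √((-2 - 3) - 1) = √(-5 - 1) = √(-6) = I*√6 ≈ 2.4495*I)
2 + 10*R = 2 + 10*(I*√6) = 2 + 10*I*√6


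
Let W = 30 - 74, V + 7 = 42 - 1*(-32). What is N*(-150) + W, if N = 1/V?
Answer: -3098/67 ≈ -46.239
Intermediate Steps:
V = 67 (V = -7 + (42 - 1*(-32)) = -7 + (42 + 32) = -7 + 74 = 67)
N = 1/67 ≈ 0.014925
W = -44
N*(-150) + W = (1/67)*(-150) - 44 = -150/67 - 44 = -3098/67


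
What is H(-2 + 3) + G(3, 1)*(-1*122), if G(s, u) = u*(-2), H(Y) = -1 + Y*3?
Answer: 246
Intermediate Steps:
H(Y) = -1 + 3*Y
G(s, u) = -2*u
H(-2 + 3) + G(3, 1)*(-1*122) = (-1 + 3*(-2 + 3)) + (-2*1)*(-1*122) = (-1 + 3*1) - 2*(-122) = (-1 + 3) + 244 = 2 + 244 = 246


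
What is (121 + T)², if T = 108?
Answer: 52441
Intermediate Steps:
(121 + T)² = (121 + 108)² = 229² = 52441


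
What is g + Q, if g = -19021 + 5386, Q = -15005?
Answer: -28640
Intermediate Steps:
g = -13635
g + Q = -13635 - 15005 = -28640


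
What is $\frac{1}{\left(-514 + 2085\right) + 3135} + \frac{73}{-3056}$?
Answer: $- \frac{170241}{7190768} \approx -0.023675$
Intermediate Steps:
$\frac{1}{\left(-514 + 2085\right) + 3135} + \frac{73}{-3056} = \frac{1}{1571 + 3135} + 73 \left(- \frac{1}{3056}\right) = \frac{1}{4706} - \frac{73}{3056} = - \frac{170241}{7190768}$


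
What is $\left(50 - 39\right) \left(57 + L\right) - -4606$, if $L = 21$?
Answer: $5464$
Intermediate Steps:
$\left(50 - 39\right) \left(57 + L\right) - -4606 = \left(50 - 39\right) \left(57 + 21\right) - -4606 = \left(50 - 39\right) 78 + 4606 = 11 \cdot 78 + 4606 = 858 + 4606 = 5464$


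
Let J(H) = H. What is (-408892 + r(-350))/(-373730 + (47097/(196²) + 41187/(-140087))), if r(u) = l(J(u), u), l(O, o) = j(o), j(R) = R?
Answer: 2202369459418464/2011253697178513 ≈ 1.0950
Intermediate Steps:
l(O, o) = o
r(u) = u
(-408892 + r(-350))/(-373730 + (47097/(196²) + 41187/(-140087))) = (-408892 - 350)/(-373730 + (47097/(196²) + 41187/(-140087))) = -409242/(-373730 + (47097/38416 + 41187*(-1/140087))) = -409242/(-373730 + (47097*(1/38416) - 41187/140087)) = -409242/(-373730 + (47097/38416 - 41187/140087)) = -409242/(-373730 + 5015437647/5381582192) = -409242/(-2011253697178513/5381582192) = -409242*(-5381582192/2011253697178513) = 2202369459418464/2011253697178513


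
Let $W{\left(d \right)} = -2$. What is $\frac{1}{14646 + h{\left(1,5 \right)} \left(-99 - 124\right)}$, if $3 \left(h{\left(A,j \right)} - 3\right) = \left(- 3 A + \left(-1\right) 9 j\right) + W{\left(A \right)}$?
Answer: $\frac{3}{53081} \approx 5.6517 \cdot 10^{-5}$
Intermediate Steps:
$h{\left(A,j \right)} = \frac{7}{3} - A - 3 j$ ($h{\left(A,j \right)} = 3 + \frac{\left(- 3 A + \left(-1\right) 9 j\right) - 2}{3} = 3 + \frac{\left(- 3 A - 9 j\right) - 2}{3} = 3 + \frac{\left(- 9 j - 3 A\right) - 2}{3} = 3 + \frac{-2 - 9 j - 3 A}{3} = 3 - \left(\frac{2}{3} + A + 3 j\right) = \frac{7}{3} - A - 3 j$)
$\frac{1}{14646 + h{\left(1,5 \right)} \left(-99 - 124\right)} = \frac{1}{14646 + \left(\frac{7}{3} - 1 - 15\right) \left(-99 - 124\right)} = \frac{1}{14646 + \left(\frac{7}{3} - 1 - 15\right) \left(-223\right)} = \frac{1}{14646 - - \frac{9143}{3}} = \frac{1}{14646 + \frac{9143}{3}} = \frac{1}{\frac{53081}{3}} = \frac{3}{53081}$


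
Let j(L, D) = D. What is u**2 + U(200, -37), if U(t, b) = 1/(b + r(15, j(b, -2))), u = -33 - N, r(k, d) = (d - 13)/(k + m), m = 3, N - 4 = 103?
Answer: 4449194/227 ≈ 19600.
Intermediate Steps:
N = 107 (N = 4 + 103 = 107)
r(k, d) = (-13 + d)/(3 + k) (r(k, d) = (d - 13)/(k + 3) = (-13 + d)/(3 + k))
u = -140 (u = -33 - 1*107 = -33 - 107 = -140)
U(t, b) = 1/(-5/6 + b) (U(t, b) = 1/(b + (-13 - 2)/(3 + 15)) = 1/(b - 15/18) = 1/(b + (1/18)*(-15)) = 1/(b - 5/6) = 1/(-5/6 + b))
u**2 + U(200, -37) = (-140)**2 + 6/(-5 + 6*(-37)) = 19600 + 6/(-5 - 222) = 19600 + 6/(-227) = 19600 + 6*(-1/227) = 19600 - 6/227 = 4449194/227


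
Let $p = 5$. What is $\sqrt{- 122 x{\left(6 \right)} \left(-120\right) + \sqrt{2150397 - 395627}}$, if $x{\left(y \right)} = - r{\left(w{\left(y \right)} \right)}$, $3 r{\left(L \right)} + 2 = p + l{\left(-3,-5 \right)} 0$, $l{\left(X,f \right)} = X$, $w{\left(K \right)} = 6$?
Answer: $\sqrt{-14640 + \sqrt{1754770}} \approx 115.39 i$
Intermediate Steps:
$r{\left(L \right)} = 1$ ($r{\left(L \right)} = - \frac{2}{3} + \frac{5 - 0}{3} = - \frac{2}{3} + \frac{5 + 0}{3} = - \frac{2}{3} + \frac{1}{3} \cdot 5 = - \frac{2}{3} + \frac{5}{3} = 1$)
$x{\left(y \right)} = -1$ ($x{\left(y \right)} = \left(-1\right) 1 = -1$)
$\sqrt{- 122 x{\left(6 \right)} \left(-120\right) + \sqrt{2150397 - 395627}} = \sqrt{\left(-122\right) \left(-1\right) \left(-120\right) + \sqrt{2150397 - 395627}} = \sqrt{122 \left(-120\right) + \sqrt{1754770}} = \sqrt{-14640 + \sqrt{1754770}}$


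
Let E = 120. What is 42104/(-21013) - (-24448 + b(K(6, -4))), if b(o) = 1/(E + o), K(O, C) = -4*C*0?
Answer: 61642025387/2521560 ≈ 24446.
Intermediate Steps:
K(O, C) = 0
b(o) = 1/(120 + o)
42104/(-21013) - (-24448 + b(K(6, -4))) = 42104/(-21013) - (-24448 + 1/(120 + 0)) = 42104*(-1/21013) - (-24448 + 1/120) = -42104/21013 - (-24448 + 1/120) = -42104/21013 - 1*(-2933759/120) = -42104/21013 + 2933759/120 = 61642025387/2521560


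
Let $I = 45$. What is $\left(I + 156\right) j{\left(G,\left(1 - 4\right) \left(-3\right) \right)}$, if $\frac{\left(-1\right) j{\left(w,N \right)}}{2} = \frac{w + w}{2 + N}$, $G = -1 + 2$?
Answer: $- \frac{804}{11} \approx -73.091$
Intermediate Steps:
$G = 1$
$j{\left(w,N \right)} = - \frac{4 w}{2 + N}$ ($j{\left(w,N \right)} = - 2 \frac{w + w}{2 + N} = - 2 \frac{2 w}{2 + N} = - \frac{4 w}{2 + N}$)
$\left(I + 156\right) j{\left(G,\left(1 - 4\right) \left(-3\right) \right)} = \left(45 + 156\right) \left(\left(-4\right) 1 \frac{1}{2 + \left(1 - 4\right) \left(-3\right)}\right) = 201 \left(\left(-4\right) 1 \frac{1}{2 - -9}\right) = 201 \left(\left(-4\right) 1 \frac{1}{2 + 9}\right) = 201 \left(\left(-4\right) 1 \cdot \frac{1}{11}\right) = 201 \left(- \frac{4}{11}\right) = - \frac{804}{11}$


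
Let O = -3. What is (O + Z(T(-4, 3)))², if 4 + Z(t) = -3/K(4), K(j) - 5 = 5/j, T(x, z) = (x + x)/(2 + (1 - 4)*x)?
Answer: 34969/625 ≈ 55.950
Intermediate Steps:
T(x, z) = 2*x/(2 - 3*x) (T(x, z) = (2*x)/(2 - 3*x) = 2*x/(2 - 3*x))
K(j) = 5 + 5/j
Z(t) = -112/25 (Z(t) = -4 - 3/(5 + 5/4) = -4 - 3/25/4 = -4 - 3*4/25 = -4 - 12/25 = -112/25)
(O + Z(T(-4, 3)))² = (-3 - 112/25)² = (-187/25)² = 34969/625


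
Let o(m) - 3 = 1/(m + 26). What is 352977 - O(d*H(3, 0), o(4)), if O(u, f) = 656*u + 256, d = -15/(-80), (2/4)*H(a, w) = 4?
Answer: 351737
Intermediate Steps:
H(a, w) = 8 (H(a, w) = 2*4 = 8)
d = 3/16 (d = -15*(-1/80) = 3/16 ≈ 0.18750)
o(m) = 3 + 1/(26 + m) (o(m) = 3 + 1/(m + 26) = 3 + 1/(26 + m))
O(u, f) = 256 + 656*u
352977 - O(d*H(3, 0), o(4)) = 352977 - (256 + 656*((3/16)*8)) = 352977 - (256 + 656*(3/2)) = 352977 - (256 + 984) = 352977 - 1*1240 = 352977 - 1240 = 351737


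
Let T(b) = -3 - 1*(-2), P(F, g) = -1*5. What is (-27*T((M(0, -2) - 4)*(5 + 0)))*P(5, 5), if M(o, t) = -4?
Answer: -135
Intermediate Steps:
P(F, g) = -5
T(b) = -1 (T(b) = -3 + 2 = -1)
(-27*T((M(0, -2) - 4)*(5 + 0)))*P(5, 5) = -27*(-1)*(-5) = 27*(-5) = -135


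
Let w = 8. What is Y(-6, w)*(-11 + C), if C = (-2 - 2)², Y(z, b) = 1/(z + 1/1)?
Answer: -1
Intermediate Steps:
Y(z, b) = 1/(1 + z) (Y(z, b) = 1/(z + 1) = 1/(1 + z))
C = 16 (C = (-4)² = 16)
Y(-6, w)*(-11 + C) = (-11 + 16)/(1 - 6) = 5/(-5) = -⅕*5 = -1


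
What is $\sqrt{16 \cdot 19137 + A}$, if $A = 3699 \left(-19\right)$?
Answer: $\sqrt{235911} \approx 485.71$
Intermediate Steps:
$A = -70281$
$\sqrt{16 \cdot 19137 + A} = \sqrt{16 \cdot 19137 - 70281} = \sqrt{306192 - 70281} = \sqrt{235911}$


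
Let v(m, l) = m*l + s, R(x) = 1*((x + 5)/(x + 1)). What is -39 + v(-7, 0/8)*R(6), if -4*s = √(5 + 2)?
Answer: -39 - 11*√7/28 ≈ -40.039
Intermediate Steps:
s = -√7/4 (s = -√(5 + 2)/4 = -√7/4 ≈ -0.66144)
R(x) = (5 + x)/(1 + x) (R(x) = 1*((5 + x)/(1 + x)) = (5 + x)/(1 + x))
v(m, l) = -√7/4 + l*m (v(m, l) = m*l - √7/4 = l*m - √7/4 = -√7/4 + l*m)
-39 + v(-7, 0/8)*R(6) = -39 + (-√7/4 + (0/8)*(-7))*((5 + 6)/(1 + 6)) = -39 + (-√7/4 + (0*(⅛))*(-7))*(11/7) = -39 + (-√7/4 + 0*(-7))*((⅐)*11) = -39 + (-√7/4 + 0)*(11/7) = -39 - √7/4*(11/7) = -39 - 11*√7/28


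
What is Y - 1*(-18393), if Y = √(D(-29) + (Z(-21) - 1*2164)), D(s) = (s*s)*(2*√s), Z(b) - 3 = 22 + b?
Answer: 18393 + √(-2160 + 1682*I*√29) ≈ 18453.0 + 75.736*I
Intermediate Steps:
Z(b) = 25 + b (Z(b) = 3 + (22 + b) = 25 + b)
D(s) = 2*s^(5/2) (D(s) = s²*(2*√s) = 2*s^(5/2))
Y = √(-2160 + 1682*I*√29) (Y = √(2*(-29)^(5/2) + ((25 - 21) - 1*2164)) = √(2*(841*I*√29) + (4 - 2164)) = √(1682*I*√29 - 2160) = √(-2160 + 1682*I*√29) ≈ 59.799 + 75.736*I)
Y - 1*(-18393) = √(-2160 + 1682*I*√29) - 1*(-18393) = √(-2160 + 1682*I*√29) + 18393 = 18393 + √(-2160 + 1682*I*√29)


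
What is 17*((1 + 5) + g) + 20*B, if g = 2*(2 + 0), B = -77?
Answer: -1370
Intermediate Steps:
g = 4 (g = 2*2 = 4)
17*((1 + 5) + g) + 20*B = 17*((1 + 5) + 4) + 20*(-77) = 17*(6 + 4) - 1540 = 17*10 - 1540 = 170 - 1540 = -1370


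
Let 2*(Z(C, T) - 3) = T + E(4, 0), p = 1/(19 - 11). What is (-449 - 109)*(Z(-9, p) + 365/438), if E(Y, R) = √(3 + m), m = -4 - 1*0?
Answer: -17391/8 - 279*I ≈ -2173.9 - 279.0*I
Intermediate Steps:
m = -4 (m = -4 + 0 = -4)
E(Y, R) = I (E(Y, R) = √(3 - 4) = √(-1) = I)
p = ⅛ (p = 1/8 = ⅛ ≈ 0.12500)
Z(C, T) = 3 + I/2 + T/2 (Z(C, T) = 3 + (T + I)/2 = 3 + (I + T)/2 = 3 + (I/2 + T/2) = 3 + I/2 + T/2)
(-449 - 109)*(Z(-9, p) + 365/438) = (-449 - 109)*((3 + I/2 + (½)*(⅛)) + 365/438) = -558*((3 + I/2 + 1/16) + 365*(1/438)) = -558*((49/16 + I/2) + ⅚) = -558*(187/48 + I/2) = -17391/8 - 279*I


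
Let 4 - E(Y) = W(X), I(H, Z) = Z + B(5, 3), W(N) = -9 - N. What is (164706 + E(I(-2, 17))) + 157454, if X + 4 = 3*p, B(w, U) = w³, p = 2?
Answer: 322175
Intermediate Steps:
X = 2 (X = -4 + 3*2 = -4 + 6 = 2)
I(H, Z) = 125 + Z (I(H, Z) = Z + 5³ = Z + 125 = 125 + Z)
E(Y) = 15 (E(Y) = 4 - (-9 - 1*2) = 4 - (-9 - 2) = 4 - 1*(-11) = 4 + 11 = 15)
(164706 + E(I(-2, 17))) + 157454 = (164706 + 15) + 157454 = 164721 + 157454 = 322175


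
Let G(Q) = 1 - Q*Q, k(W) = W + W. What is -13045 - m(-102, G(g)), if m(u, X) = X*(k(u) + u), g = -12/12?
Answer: -13045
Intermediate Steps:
g = -1 (g = -12*1/12 = -1)
k(W) = 2*W
G(Q) = 1 - Q**2
m(u, X) = 3*X*u (m(u, X) = X*(2*u + u) = X*(3*u) = 3*X*u)
-13045 - m(-102, G(g)) = -13045 - 3*(1 - 1*(-1)**2)*(-102) = -13045 - 3*(1 - 1*1)*(-102) = -13045 - 3*(1 - 1)*(-102) = -13045 - 3*0*(-102) = -13045 - 1*0 = -13045 + 0 = -13045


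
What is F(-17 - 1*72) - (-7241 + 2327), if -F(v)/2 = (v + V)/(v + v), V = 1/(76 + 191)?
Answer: 116747620/23763 ≈ 4913.0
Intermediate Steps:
V = 1/267 ≈ 0.0037453
F(v) = -(1/267 + v)/v (F(v) = -2*(v + 1/267)/(v + v) = -2*(1/267 + v)/(2*v) = -2*(1/267 + v)*1/(2*v) = -(1/267 + v)/v)
F(-17 - 1*72) - (-7241 + 2327) = (-1/267 - (-17 - 1*72))/(-17 - 1*72) - (-7241 + 2327) = (-1/267 - (-17 - 72))/(-17 - 72) - 1*(-4914) = (-1/267 - 1*(-89))/(-89) + 4914 = -(-1/267 + 89)/89 + 4914 = -1/89*23762/267 + 4914 = -23762/23763 + 4914 = 116747620/23763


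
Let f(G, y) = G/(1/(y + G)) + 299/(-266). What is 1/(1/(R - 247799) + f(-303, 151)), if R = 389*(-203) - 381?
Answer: 87021102/4007746056493 ≈ 2.1713e-5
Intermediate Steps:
f(G, y) = -299/266 + G*(G + y) (f(G, y) = G/(1/(G + y)) + 299*(-1/266) = G*(G + y) - 299/266 = -299/266 + G*(G + y))
R = -79348 (R = -78967 - 381 = -79348)
1/(1/(R - 247799) + f(-303, 151)) = 1/(1/(-79348 - 247799) + (-299/266 + (-303)**2 - 303*151)) = 1/(1/(-327147) + (-299/266 + 91809 - 45753)) = 1/(-1/327147 + 12250597/266) = 1/(4007746056493/87021102) = 87021102/4007746056493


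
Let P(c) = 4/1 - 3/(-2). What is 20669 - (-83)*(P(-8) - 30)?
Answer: 37271/2 ≈ 18636.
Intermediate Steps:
P(c) = 11/2 (P(c) = 4*1 - 3*(-½) = 4 + 3/2 = 11/2)
20669 - (-83)*(P(-8) - 30) = 20669 - (-83)*(11/2 - 30) = 20669 - (-83)*(-49)/2 = 20669 - 1*4067/2 = 20669 - 4067/2 = 37271/2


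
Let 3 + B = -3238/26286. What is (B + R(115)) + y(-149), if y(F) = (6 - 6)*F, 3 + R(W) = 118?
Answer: 1470397/13143 ≈ 111.88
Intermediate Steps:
R(W) = 115 (R(W) = -3 + 118 = 115)
y(F) = 0 (y(F) = 0*F = 0)
B = -41048/13143 (B = -3 - 3238/26286 = -3 - 3238*1/26286 = -3 - 1619/13143 = -41048/13143 ≈ -3.1232)
(B + R(115)) + y(-149) = (-41048/13143 + 115) + 0 = 1470397/13143 + 0 = 1470397/13143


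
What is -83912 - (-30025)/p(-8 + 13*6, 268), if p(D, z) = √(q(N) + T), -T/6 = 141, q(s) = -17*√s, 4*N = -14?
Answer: -83912 + 30025*√2/√(-1692 - 17*I*√14) ≈ -83893.0 + 1031.7*I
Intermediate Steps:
N = -7/2 (N = (¼)*(-14) = -7/2 ≈ -3.5000)
T = -846 (T = -6*141 = -846)
p(D, z) = √(-846 - 17*I*√14/2) (p(D, z) = √(-17*I*√14/2 - 846) = √(-846 - 17*I*√14/2))
-83912 - (-30025)/p(-8 + 13*6, 268) = -83912 - (-30025)/(√(-3384 - 34*I*√14)/2) = -83912 - (-30025)*2/√(-3384 - 34*I*√14) = -83912 - (-60050)/√(-3384 - 34*I*√14) = -83912 + 60050/√(-3384 - 34*I*√14)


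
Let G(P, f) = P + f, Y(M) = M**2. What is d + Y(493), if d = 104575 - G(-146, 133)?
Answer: 347637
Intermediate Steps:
d = 104588 (d = 104575 - (-146 + 133) = 104575 - 1*(-13) = 104575 + 13 = 104588)
d + Y(493) = 104588 + 493**2 = 104588 + 243049 = 347637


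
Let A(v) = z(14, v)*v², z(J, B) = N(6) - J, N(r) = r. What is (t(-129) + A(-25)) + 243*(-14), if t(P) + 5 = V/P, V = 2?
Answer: -1084505/129 ≈ -8407.0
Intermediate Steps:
z(J, B) = 6 - J
t(P) = -5 + 2/P
A(v) = -8*v² (A(v) = (6 - 1*14)*v² = (6 - 14)*v² = -8*v²)
(t(-129) + A(-25)) + 243*(-14) = ((-5 + 2/(-129)) - 8*(-25)²) + 243*(-14) = ((-5 + 2*(-1/129)) - 8*625) - 3402 = ((-5 - 2/129) - 5000) - 3402 = (-647/129 - 5000) - 3402 = -645647/129 - 3402 = -1084505/129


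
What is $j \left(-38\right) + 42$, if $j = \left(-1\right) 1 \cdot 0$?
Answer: $42$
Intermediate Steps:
$j = 0$ ($j = \left(-1\right) 0 = 0$)
$j \left(-38\right) + 42 = 0 \left(-38\right) + 42 = 0 + 42 = 42$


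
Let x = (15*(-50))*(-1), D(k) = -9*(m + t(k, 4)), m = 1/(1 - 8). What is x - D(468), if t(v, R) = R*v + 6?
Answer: 123555/7 ≈ 17651.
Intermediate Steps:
m = -1/7 (m = 1/(-7) = -1/7 ≈ -0.14286)
t(v, R) = 6 + R*v
D(k) = -369/7 - 36*k (D(k) = -9*(-1/7 + (6 + 4*k)) = -9*(41/7 + 4*k) = -369/7 - 36*k)
x = 750 (x = -750*(-1) = 750)
x - D(468) = 750 - (-369/7 - 36*468) = 750 - (-369/7 - 16848) = 750 - 1*(-118305/7) = 750 + 118305/7 = 123555/7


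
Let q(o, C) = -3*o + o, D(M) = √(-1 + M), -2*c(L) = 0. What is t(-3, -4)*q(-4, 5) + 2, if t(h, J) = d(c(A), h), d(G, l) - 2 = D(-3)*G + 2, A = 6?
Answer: 34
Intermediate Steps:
c(L) = 0 (c(L) = -½*0 = 0)
q(o, C) = -2*o
d(G, l) = 4 + 2*I*G (d(G, l) = 2 + (√(-1 - 3)*G + 2) = 2 + (√(-4)*G + 2) = 2 + ((2*I)*G + 2) = 2 + (2*I*G + 2) = 2 + (2 + 2*I*G) = 4 + 2*I*G)
t(h, J) = 4 (t(h, J) = 4 + 2*I*0 = 4 + 0 = 4)
t(-3, -4)*q(-4, 5) + 2 = 4*(-2*(-4)) + 2 = 4*8 + 2 = 32 + 2 = 34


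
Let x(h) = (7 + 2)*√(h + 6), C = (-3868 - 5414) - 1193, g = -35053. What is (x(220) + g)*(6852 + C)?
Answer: 126997019 - 32607*√226 ≈ 1.2651e+8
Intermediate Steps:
C = -10475 (C = -9282 - 1193 = -10475)
x(h) = 9*√(6 + h)
(x(220) + g)*(6852 + C) = (9*√(6 + 220) - 35053)*(6852 - 10475) = (9*√226 - 35053)*(-3623) = (-35053 + 9*√226)*(-3623) = 126997019 - 32607*√226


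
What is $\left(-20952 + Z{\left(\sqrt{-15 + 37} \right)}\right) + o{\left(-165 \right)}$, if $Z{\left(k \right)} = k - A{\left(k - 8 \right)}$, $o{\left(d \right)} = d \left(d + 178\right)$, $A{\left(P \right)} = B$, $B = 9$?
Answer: $-23106 + \sqrt{22} \approx -23101.0$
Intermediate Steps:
$A{\left(P \right)} = 9$
$o{\left(d \right)} = d \left(178 + d\right)$
$Z{\left(k \right)} = -9 + k$ ($Z{\left(k \right)} = k - 9 = -9 + k$)
$\left(-20952 + Z{\left(\sqrt{-15 + 37} \right)}\right) + o{\left(-165 \right)} = \left(-20952 - \left(9 - \sqrt{-15 + 37}\right)\right) - 165 \left(178 - 165\right) = \left(-20952 - \left(9 - \sqrt{22}\right)\right) - 2145 = \left(-20961 + \sqrt{22}\right) - 2145 = -23106 + \sqrt{22}$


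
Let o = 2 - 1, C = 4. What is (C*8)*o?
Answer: 32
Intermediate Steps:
o = 1
(C*8)*o = (4*8)*1 = 32*1 = 32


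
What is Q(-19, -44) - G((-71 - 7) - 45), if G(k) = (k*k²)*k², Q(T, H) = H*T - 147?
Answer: 28153057532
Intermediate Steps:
Q(T, H) = -147 + H*T
G(k) = k⁵ (G(k) = k³*k² = k⁵)
Q(-19, -44) - G((-71 - 7) - 45) = (-147 - 44*(-19)) - ((-71 - 7) - 45)⁵ = (-147 + 836) - (-78 - 45)⁵ = 689 - 1*(-123)⁵ = 689 - 1*(-28153056843) = 689 + 28153056843 = 28153057532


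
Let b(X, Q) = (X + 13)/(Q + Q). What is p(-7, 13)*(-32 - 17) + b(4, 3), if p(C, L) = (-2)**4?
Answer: -4687/6 ≈ -781.17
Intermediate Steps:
p(C, L) = 16
b(X, Q) = (13 + X)/(2*Q) (b(X, Q) = (13 + X)/((2*Q)) = (13 + X)*(1/(2*Q)) = (13 + X)/(2*Q))
p(-7, 13)*(-32 - 17) + b(4, 3) = 16*(-32 - 17) + (1/2)*(13 + 4)/3 = 16*(-49) + (1/2)*(1/3)*17 = -784 + 17/6 = -4687/6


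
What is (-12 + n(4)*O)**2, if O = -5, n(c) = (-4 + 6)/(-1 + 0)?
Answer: 4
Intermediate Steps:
n(c) = -2 (n(c) = 2/(-1) = 2*(-1) = -2)
(-12 + n(4)*O)**2 = (-12 - 2*(-5))**2 = (-12 + 10)**2 = (-2)**2 = 4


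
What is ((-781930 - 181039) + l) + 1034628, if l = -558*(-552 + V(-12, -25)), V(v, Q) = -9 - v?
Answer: 378001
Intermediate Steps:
l = 306342 (l = -558*(-552 + (-9 - 1*(-12))) = -558*(-552 + (-9 + 12)) = -558*(-552 + 3) = -558*(-549) = 306342)
((-781930 - 181039) + l) + 1034628 = ((-781930 - 181039) + 306342) + 1034628 = (-962969 + 306342) + 1034628 = -656627 + 1034628 = 378001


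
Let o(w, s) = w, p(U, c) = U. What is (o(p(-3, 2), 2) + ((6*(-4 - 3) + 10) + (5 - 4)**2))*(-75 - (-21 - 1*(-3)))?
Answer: 1938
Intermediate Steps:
(o(p(-3, 2), 2) + ((6*(-4 - 3) + 10) + (5 - 4)**2))*(-75 - (-21 - 1*(-3))) = (-3 + ((6*(-4 - 3) + 10) + (5 - 4)**2))*(-75 - (-21 - 1*(-3))) = (-3 + ((6*(-7) + 10) + 1**2))*(-75 - (-21 + 3)) = (-3 + ((-42 + 10) + 1))*(-75 - 1*(-18)) = (-3 + (-32 + 1))*(-75 + 18) = (-3 - 31)*(-57) = -34*(-57) = 1938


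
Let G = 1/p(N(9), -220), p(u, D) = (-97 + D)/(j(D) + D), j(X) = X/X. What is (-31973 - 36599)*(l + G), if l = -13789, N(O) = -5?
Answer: 299720943368/317 ≈ 9.4549e+8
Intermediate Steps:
j(X) = 1
p(u, D) = (-97 + D)/(1 + D)
G = 219/317 (G = 1/((-97 - 220)/(1 - 220)) = 1/(-317/(-219)) = 1/(-1/219*(-317)) = 1/(317/219) = 219/317 ≈ 0.69085)
(-31973 - 36599)*(l + G) = (-31973 - 36599)*(-13789 + 219/317) = -68572*(-4370894/317) = 299720943368/317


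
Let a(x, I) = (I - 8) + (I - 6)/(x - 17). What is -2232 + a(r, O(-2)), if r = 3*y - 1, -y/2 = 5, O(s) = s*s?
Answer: -53663/24 ≈ -2236.0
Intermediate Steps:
O(s) = s**2
y = -10 (y = -2*5 = -10)
r = -31 (r = 3*(-10) - 1 = -30 - 1 = -31)
a(x, I) = -8 + I + (-6 + I)/(-17 + x) (a(x, I) = (-8 + I) + (-6 + I)/(-17 + x) = -8 + I + (-6 + I)/(-17 + x))
-2232 + a(r, O(-2)) = -2232 + (130 - 16*(-2)**2 - 8*(-31) + (-2)**2*(-31))/(-17 - 31) = -2232 + (130 - 16*4 + 248 + 4*(-31))/(-48) = -2232 - (130 - 64 + 248 - 124)/48 = -2232 - 1/48*190 = -2232 - 95/24 = -53663/24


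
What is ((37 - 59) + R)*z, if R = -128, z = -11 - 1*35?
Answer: 6900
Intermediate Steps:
z = -46 (z = -11 - 35 = -46)
((37 - 59) + R)*z = ((37 - 59) - 128)*(-46) = (-22 - 128)*(-46) = -150*(-46) = 6900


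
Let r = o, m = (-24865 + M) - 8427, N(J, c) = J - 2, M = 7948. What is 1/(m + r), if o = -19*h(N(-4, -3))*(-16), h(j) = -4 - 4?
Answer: -1/27776 ≈ -3.6002e-5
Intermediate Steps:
N(J, c) = -2 + J
h(j) = -8
m = -25344 (m = (-24865 + 7948) - 8427 = -16917 - 8427 = -25344)
o = -2432 (o = -19*(-8)*(-16) = 152*(-16) = -2432)
r = -2432
1/(m + r) = 1/(-25344 - 2432) = 1/(-27776) = -1/27776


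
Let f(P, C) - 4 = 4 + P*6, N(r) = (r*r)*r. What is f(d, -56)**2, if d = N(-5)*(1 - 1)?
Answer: 64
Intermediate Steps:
N(r) = r**3 (N(r) = r**2*r = r**3)
d = 0 (d = (-5)**3*(1 - 1) = -125*0 = 0)
f(P, C) = 8 + 6*P (f(P, C) = 4 + (4 + P*6) = 4 + (4 + 6*P) = 8 + 6*P)
f(d, -56)**2 = (8 + 6*0)**2 = (8 + 0)**2 = 8**2 = 64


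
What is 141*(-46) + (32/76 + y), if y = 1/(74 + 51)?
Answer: -15403231/2375 ≈ -6485.6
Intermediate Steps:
y = 1/125 ≈ 0.0080000
141*(-46) + (32/76 + y) = 141*(-46) + (32/76 + 1/125) = -6486 + (32*(1/76) + 1/125) = -6486 + (8/19 + 1/125) = -6486 + 1019/2375 = -15403231/2375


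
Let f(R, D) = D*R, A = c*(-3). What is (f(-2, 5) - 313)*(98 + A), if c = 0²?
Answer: -31654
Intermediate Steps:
c = 0
A = 0 (A = 0*(-3) = 0)
(f(-2, 5) - 313)*(98 + A) = (5*(-2) - 313)*(98 + 0) = (-10 - 313)*98 = -323*98 = -31654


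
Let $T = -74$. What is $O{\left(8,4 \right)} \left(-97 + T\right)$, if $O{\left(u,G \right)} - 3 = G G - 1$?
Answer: $-3078$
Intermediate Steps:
$O{\left(u,G \right)} = 2 + G^{2}$ ($O{\left(u,G \right)} = 3 + \left(G G - 1\right) = 3 + \left(G^{2} - 1\right) = 3 + \left(-1 + G^{2}\right) = 2 + G^{2}$)
$O{\left(8,4 \right)} \left(-97 + T\right) = \left(2 + 4^{2}\right) \left(-97 - 74\right) = \left(2 + 16\right) \left(-171\right) = 18 \left(-171\right) = -3078$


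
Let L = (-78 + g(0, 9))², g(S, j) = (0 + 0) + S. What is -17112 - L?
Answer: -23196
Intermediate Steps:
g(S, j) = S (g(S, j) = 0 + S = S)
L = 6084 (L = (-78 + 0)² = (-78)² = 6084)
-17112 - L = -17112 - 1*6084 = -17112 - 6084 = -23196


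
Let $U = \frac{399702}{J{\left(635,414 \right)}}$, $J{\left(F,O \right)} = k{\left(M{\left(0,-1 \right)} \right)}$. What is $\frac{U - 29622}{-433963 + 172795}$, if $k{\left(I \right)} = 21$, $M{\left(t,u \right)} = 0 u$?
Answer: $\frac{9265}{228522} \approx 0.040543$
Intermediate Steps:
$M{\left(t,u \right)} = 0$
$J{\left(F,O \right)} = 21$
$U = \frac{133234}{7}$ ($U = \frac{399702}{21} = 399702 \cdot \frac{1}{21} = \frac{133234}{7} \approx 19033.0$)
$\frac{U - 29622}{-433963 + 172795} = \frac{\frac{133234}{7} - 29622}{-433963 + 172795} = - \frac{74120}{7 \left(-261168\right)} = \left(- \frac{74120}{7}\right) \left(- \frac{1}{261168}\right) = \frac{9265}{228522}$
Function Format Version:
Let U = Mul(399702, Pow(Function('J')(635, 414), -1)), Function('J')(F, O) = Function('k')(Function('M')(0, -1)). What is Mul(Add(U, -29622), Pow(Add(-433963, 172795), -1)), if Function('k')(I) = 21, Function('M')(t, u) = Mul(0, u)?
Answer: Rational(9265, 228522) ≈ 0.040543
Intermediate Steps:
Function('M')(t, u) = 0
Function('J')(F, O) = 21
U = Rational(133234, 7) (U = Mul(399702, Pow(21, -1)) = Mul(399702, Rational(1, 21)) = Rational(133234, 7) ≈ 19033.)
Mul(Add(U, -29622), Pow(Add(-433963, 172795), -1)) = Mul(Add(Rational(133234, 7), -29622), Pow(Add(-433963, 172795), -1)) = Mul(Rational(-74120, 7), Pow(-261168, -1)) = Mul(Rational(-74120, 7), Rational(-1, 261168)) = Rational(9265, 228522)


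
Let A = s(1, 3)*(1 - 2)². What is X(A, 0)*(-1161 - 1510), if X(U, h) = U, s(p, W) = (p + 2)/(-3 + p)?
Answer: 8013/2 ≈ 4006.5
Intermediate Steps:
s(p, W) = (2 + p)/(-3 + p)
A = -3/2 (A = ((2 + 1)/(-3 + 1))*(1 - 2)² = (3/(-2))*(-1)² = -½*3*1 = -3/2*1 = -3/2 ≈ -1.5000)
X(A, 0)*(-1161 - 1510) = -3*(-1161 - 1510)/2 = -3/2*(-2671) = 8013/2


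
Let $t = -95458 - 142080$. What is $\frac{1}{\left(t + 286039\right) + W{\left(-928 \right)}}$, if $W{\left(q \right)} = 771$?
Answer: $\frac{1}{49272} \approx 2.0295 \cdot 10^{-5}$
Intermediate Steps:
$t = -237538$
$\frac{1}{\left(t + 286039\right) + W{\left(-928 \right)}} = \frac{1}{\left(-237538 + 286039\right) + 771} = \frac{1}{48501 + 771} = \frac{1}{49272}$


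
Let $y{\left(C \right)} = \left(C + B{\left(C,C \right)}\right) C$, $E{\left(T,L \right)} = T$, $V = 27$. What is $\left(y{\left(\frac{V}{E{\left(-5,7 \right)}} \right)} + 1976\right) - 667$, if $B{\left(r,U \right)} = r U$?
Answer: $\frac{147587}{125} \approx 1180.7$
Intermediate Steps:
$B{\left(r,U \right)} = U r$
$y{\left(C \right)} = C \left(C + C^{2}\right)$ ($y{\left(C \right)} = \left(C + C C\right) C = \left(C + C^{2}\right) C = C \left(C + C^{2}\right)$)
$\left(y{\left(\frac{V}{E{\left(-5,7 \right)}} \right)} + 1976\right) - 667 = \left(\left(\frac{27}{-5}\right)^{2} \left(1 + \frac{27}{-5}\right) + 1976\right) - 667 = \left(\left(27 \left(- \frac{1}{5}\right)\right)^{2} \left(1 + 27 \left(- \frac{1}{5}\right)\right) + 1976\right) - 667 = \left(\left(- \frac{27}{5}\right)^{2} \left(1 - \frac{27}{5}\right) + 1976\right) - 667 = \left(\frac{729}{25} \left(- \frac{22}{5}\right) + 1976\right) - 667 = \left(- \frac{16038}{125} + 1976\right) - 667 = \frac{230962}{125} - 667 = \frac{147587}{125}$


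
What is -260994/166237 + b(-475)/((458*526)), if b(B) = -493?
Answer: -62957497393/40047823196 ≈ -1.5721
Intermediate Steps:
-260994/166237 + b(-475)/((458*526)) = -260994/166237 - 493/(458*526) = -260994*1/166237 - 493/240908 = -260994/166237 - 493*1/240908 = -260994/166237 - 493/240908 = -62957497393/40047823196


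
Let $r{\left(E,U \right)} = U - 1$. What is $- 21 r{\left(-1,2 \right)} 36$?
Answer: $-756$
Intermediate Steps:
$r{\left(E,U \right)} = -1 + U$ ($r{\left(E,U \right)} = U - 1 = -1 + U$)
$- 21 r{\left(-1,2 \right)} 36 = - 21 \left(-1 + 2\right) 36 = \left(-21\right) 1 \cdot 36 = \left(-21\right) 36 = -756$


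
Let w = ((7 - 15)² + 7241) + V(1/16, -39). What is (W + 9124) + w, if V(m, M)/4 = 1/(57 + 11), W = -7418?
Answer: 153188/17 ≈ 9011.1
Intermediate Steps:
V(m, M) = 1/17 (V(m, M) = 4/(57 + 11) = 4/68 = 4*(1/68) = 1/17)
w = 124186/17 (w = ((7 - 15)² + 7241) + 1/17 = ((-8)² + 7241) + 1/17 = (64 + 7241) + 1/17 = 7305 + 1/17 = 124186/17 ≈ 7305.1)
(W + 9124) + w = (-7418 + 9124) + 124186/17 = 1706 + 124186/17 = 153188/17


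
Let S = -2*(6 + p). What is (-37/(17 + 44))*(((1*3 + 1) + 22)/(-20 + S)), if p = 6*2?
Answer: 481/1708 ≈ 0.28162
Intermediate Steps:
p = 12
S = -36 (S = -2*(6 + 12) = -2*18 = -36)
(-37/(17 + 44))*(((1*3 + 1) + 22)/(-20 + S)) = (-37/(17 + 44))*(((1*3 + 1) + 22)/(-20 - 36)) = (-37/61)*(((3 + 1) + 22)/(-56)) = ((1/61)*(-37))*((4 + 22)*(-1/56)) = -962*(-1)/(61*56) = -37/61*(-13/28) = 481/1708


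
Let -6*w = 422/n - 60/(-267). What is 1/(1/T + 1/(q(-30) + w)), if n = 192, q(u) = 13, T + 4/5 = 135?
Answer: 39389713/3420619 ≈ 11.515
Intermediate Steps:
T = 671/5 (T = -4/5 + 135 = 671/5 ≈ 134.20)
w = -20699/51264 (w = -(422/192 - 60/(-267))/6 = -(422*(1/192) - 60*(-1/267))/6 = -(211/96 + 20/89)/6 = -1/6*20699/8544 = -20699/51264 ≈ -0.40377)
1/(1/T + 1/(q(-30) + w)) = 1/(1/(671/5) + 1/(13 - 20699/51264)) = 1/(5/671 + 1/(645733/51264)) = 1/(5/671 + 51264/645733) = 1/(3420619/39389713) = 39389713/3420619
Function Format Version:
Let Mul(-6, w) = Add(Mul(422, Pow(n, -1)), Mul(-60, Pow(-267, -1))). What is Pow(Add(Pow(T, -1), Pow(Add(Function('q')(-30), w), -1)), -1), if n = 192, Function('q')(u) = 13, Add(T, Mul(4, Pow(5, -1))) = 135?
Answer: Rational(39389713, 3420619) ≈ 11.515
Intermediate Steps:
T = Rational(671, 5) (T = Add(Rational(-4, 5), 135) = Rational(671, 5) ≈ 134.20)
w = Rational(-20699, 51264) (w = Mul(Rational(-1, 6), Add(Mul(422, Pow(192, -1)), Mul(-60, Pow(-267, -1)))) = Mul(Rational(-1, 6), Add(Mul(422, Rational(1, 192)), Mul(-60, Rational(-1, 267)))) = Mul(Rational(-1, 6), Add(Rational(211, 96), Rational(20, 89))) = Mul(Rational(-1, 6), Rational(20699, 8544)) = Rational(-20699, 51264) ≈ -0.40377)
Pow(Add(Pow(T, -1), Pow(Add(Function('q')(-30), w), -1)), -1) = Pow(Add(Pow(Rational(671, 5), -1), Pow(Add(13, Rational(-20699, 51264)), -1)), -1) = Pow(Add(Rational(5, 671), Pow(Rational(645733, 51264), -1)), -1) = Pow(Add(Rational(5, 671), Rational(51264, 645733)), -1) = Pow(Rational(3420619, 39389713), -1) = Rational(39389713, 3420619)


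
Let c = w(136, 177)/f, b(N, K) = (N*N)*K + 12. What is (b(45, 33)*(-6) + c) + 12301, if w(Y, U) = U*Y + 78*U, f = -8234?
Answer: -1600383296/4117 ≈ -3.8873e+5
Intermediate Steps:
b(N, K) = 12 + K*N**2 (b(N, K) = N**2*K + 12 = K*N**2 + 12 = 12 + K*N**2)
w(Y, U) = 78*U + U*Y
c = -18939/4117 (c = (177*(78 + 136))/(-8234) = (177*214)*(-1/8234) = 37878*(-1/8234) = -18939/4117 ≈ -4.6002)
(b(45, 33)*(-6) + c) + 12301 = ((12 + 33*45**2)*(-6) - 18939/4117) + 12301 = ((12 + 33*2025)*(-6) - 18939/4117) + 12301 = ((12 + 66825)*(-6) - 18939/4117) + 12301 = (66837*(-6) - 18939/4117) + 12301 = (-401022 - 18939/4117) + 12301 = -1651026513/4117 + 12301 = -1600383296/4117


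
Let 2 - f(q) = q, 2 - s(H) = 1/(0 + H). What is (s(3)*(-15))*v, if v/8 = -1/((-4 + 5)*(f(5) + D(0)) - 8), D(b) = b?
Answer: -200/11 ≈ -18.182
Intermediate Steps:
s(H) = 2 - 1/H (s(H) = 2 - 1/(0 + H) = 2 - 1/H)
f(q) = 2 - q
v = 8/11 (v = 8*(-1/((-4 + 5)*((2 - 1*5) + 0) - 8)) = 8*(-1/(1*((2 - 5) + 0) - 8)) = 8*(-1/(1*(-3 + 0) - 8)) = 8*(-1/(1*(-3) - 8)) = 8*(-1/(-3 - 8)) = 8*(-1/(-11)) = 8*(-1*(-1/11)) = 8*(1/11) = 8/11 ≈ 0.72727)
(s(3)*(-15))*v = ((2 - 1/3)*(-15))*(8/11) = ((2 - 1*⅓)*(-15))*(8/11) = ((2 - ⅓)*(-15))*(8/11) = ((5/3)*(-15))*(8/11) = -25*8/11 = -200/11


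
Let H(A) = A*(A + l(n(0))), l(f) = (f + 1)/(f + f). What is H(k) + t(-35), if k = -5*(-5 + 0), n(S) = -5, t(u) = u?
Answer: 600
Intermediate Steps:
l(f) = (1 + f)/(2*f) (l(f) = (1 + f)/((2*f)) = (1 + f)*(1/(2*f)) = (1 + f)/(2*f))
k = 25 (k = -5*(-5) = 25)
H(A) = A*(⅖ + A) (H(A) = A*(A + (½)*(1 - 5)/(-5)) = A*(A + (½)*(-⅕)*(-4)) = A*(A + ⅖) = A*(⅖ + A))
H(k) + t(-35) = (⅕)*25*(2 + 5*25) - 35 = (⅕)*25*(2 + 125) - 35 = (⅕)*25*127 - 35 = 635 - 35 = 600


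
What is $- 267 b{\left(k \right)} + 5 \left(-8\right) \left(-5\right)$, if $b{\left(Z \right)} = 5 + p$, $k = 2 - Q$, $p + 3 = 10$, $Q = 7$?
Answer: $-3004$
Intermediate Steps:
$p = 7$ ($p = -3 + 10 = 7$)
$k = -5$ ($k = 2 - 7 = -5$)
$b{\left(Z \right)} = 12$ ($b{\left(Z \right)} = 5 + 7 = 12$)
$- 267 b{\left(k \right)} + 5 \left(-8\right) \left(-5\right) = \left(-267\right) 12 + 5 \left(-8\right) \left(-5\right) = -3204 - -200 = -3204 + 200 = -3004$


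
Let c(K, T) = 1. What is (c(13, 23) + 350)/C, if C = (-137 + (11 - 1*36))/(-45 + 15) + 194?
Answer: 1755/997 ≈ 1.7603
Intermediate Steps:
C = 997/5 (C = (-137 + (11 - 36))/(-30) + 194 = (-137 - 25)*(-1/30) + 194 = -162*(-1/30) + 194 = 27/5 + 194 = 997/5 ≈ 199.40)
(c(13, 23) + 350)/C = (1 + 350)/(997/5) = 351*(5/997) = 1755/997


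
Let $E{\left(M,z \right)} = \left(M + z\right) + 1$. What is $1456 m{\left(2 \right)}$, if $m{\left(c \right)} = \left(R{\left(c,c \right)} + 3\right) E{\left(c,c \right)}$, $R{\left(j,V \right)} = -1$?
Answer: $14560$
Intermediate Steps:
$E{\left(M,z \right)} = 1 + M + z$
$m{\left(c \right)} = 2 + 4 c$ ($m{\left(c \right)} = \left(-1 + 3\right) \left(1 + c + c\right) = 2 \left(1 + 2 c\right) = 2 + 4 c$)
$1456 m{\left(2 \right)} = 1456 \left(2 + 4 \cdot 2\right) = 1456 \left(2 + 8\right) = 1456 \cdot 10 = 14560$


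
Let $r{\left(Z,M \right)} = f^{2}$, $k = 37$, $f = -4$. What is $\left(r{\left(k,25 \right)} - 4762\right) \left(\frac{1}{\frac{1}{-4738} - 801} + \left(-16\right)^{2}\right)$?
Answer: $- \frac{4610980315116}{3795139} \approx -1.215 \cdot 10^{6}$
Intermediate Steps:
$r{\left(Z,M \right)} = 16$ ($r{\left(Z,M \right)} = \left(-4\right)^{2} = 16$)
$\left(r{\left(k,25 \right)} - 4762\right) \left(\frac{1}{\frac{1}{-4738} - 801} + \left(-16\right)^{2}\right) = \left(16 - 4762\right) \left(\frac{1}{\frac{1}{-4738} - 801} + \left(-16\right)^{2}\right) = - 4746 \left(\frac{1}{- \frac{1}{4738} - 801} + 256\right) = - 4746 \left(\frac{1}{- \frac{3795139}{4738}} + 256\right) = - 4746 \left(- \frac{4738}{3795139} + 256\right) = \left(-4746\right) \frac{971550846}{3795139} = - \frac{4610980315116}{3795139}$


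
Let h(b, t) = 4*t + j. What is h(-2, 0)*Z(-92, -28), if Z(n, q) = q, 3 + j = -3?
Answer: 168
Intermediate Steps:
j = -6 (j = -3 - 3 = -6)
h(b, t) = -6 + 4*t (h(b, t) = 4*t - 6 = -6 + 4*t)
h(-2, 0)*Z(-92, -28) = (-6 + 4*0)*(-28) = (-6 + 0)*(-28) = -6*(-28) = 168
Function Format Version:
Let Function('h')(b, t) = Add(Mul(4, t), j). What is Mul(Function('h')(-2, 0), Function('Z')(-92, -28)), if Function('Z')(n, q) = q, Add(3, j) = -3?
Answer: 168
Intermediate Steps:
j = -6 (j = Add(-3, -3) = -6)
Function('h')(b, t) = Add(-6, Mul(4, t)) (Function('h')(b, t) = Add(Mul(4, t), -6) = Add(-6, Mul(4, t)))
Mul(Function('h')(-2, 0), Function('Z')(-92, -28)) = Mul(Add(-6, Mul(4, 0)), -28) = Mul(Add(-6, 0), -28) = Mul(-6, -28) = 168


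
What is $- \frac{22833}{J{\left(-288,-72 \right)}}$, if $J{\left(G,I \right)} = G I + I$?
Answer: $- \frac{2537}{2296} \approx -1.105$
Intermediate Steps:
$J{\left(G,I \right)} = I + G I$
$- \frac{22833}{J{\left(-288,-72 \right)}} = - \frac{22833}{\left(-72\right) \left(1 - 288\right)} = - \frac{22833}{\left(-72\right) \left(-287\right)} = - \frac{22833}{20664} = \left(-22833\right) \frac{1}{20664} = - \frac{2537}{2296}$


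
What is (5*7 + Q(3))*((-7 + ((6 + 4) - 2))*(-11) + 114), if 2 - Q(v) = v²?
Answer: 2884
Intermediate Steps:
Q(v) = 2 - v²
(5*7 + Q(3))*((-7 + ((6 + 4) - 2))*(-11) + 114) = (5*7 + (2 - 1*3²))*((-7 + ((6 + 4) - 2))*(-11) + 114) = (35 + (2 - 1*9))*((-7 + (10 - 2))*(-11) + 114) = (35 + (2 - 9))*((-7 + 8)*(-11) + 114) = (35 - 7)*(1*(-11) + 114) = 28*(-11 + 114) = 28*103 = 2884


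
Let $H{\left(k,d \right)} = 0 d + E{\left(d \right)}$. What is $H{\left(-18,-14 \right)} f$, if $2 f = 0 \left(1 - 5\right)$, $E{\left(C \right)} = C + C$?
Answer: $0$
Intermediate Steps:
$E{\left(C \right)} = 2 C$
$f = 0$ ($f = \frac{0 \left(1 - 5\right)}{2} = \frac{0 \left(-4\right)}{2} = \frac{1}{2} \cdot 0 = 0$)
$H{\left(k,d \right)} = 2 d$ ($H{\left(k,d \right)} = 0 d + 2 d = 0 + 2 d = 2 d$)
$H{\left(-18,-14 \right)} f = 2 \left(-14\right) 0 = \left(-28\right) 0 = 0$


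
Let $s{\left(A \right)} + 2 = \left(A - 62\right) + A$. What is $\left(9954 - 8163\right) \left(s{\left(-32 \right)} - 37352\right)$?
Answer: $-67126680$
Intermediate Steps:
$s{\left(A \right)} = -64 + 2 A$ ($s{\left(A \right)} = -2 + \left(\left(A - 62\right) + A\right) = -2 + \left(\left(-62 + A\right) + A\right) = -2 + \left(-62 + 2 A\right) = -64 + 2 A$)
$\left(9954 - 8163\right) \left(s{\left(-32 \right)} - 37352\right) = \left(9954 - 8163\right) \left(\left(-64 + 2 \left(-32\right)\right) - 37352\right) = 1791 \left(\left(-64 - 64\right) - 37352\right) = 1791 \left(-128 - 37352\right) = 1791 \left(-37480\right) = -67126680$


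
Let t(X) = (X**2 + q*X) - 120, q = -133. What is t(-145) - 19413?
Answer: 20777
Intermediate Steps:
t(X) = -120 + X**2 - 133*X (t(X) = (X**2 - 133*X) - 120 = -120 + X**2 - 133*X)
t(-145) - 19413 = (-120 + (-145)**2 - 133*(-145)) - 19413 = (-120 + 21025 + 19285) - 19413 = 40190 - 19413 = 20777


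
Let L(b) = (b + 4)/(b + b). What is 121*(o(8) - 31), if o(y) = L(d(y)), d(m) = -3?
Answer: -22627/6 ≈ -3771.2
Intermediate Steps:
L(b) = (4 + b)/(2*b) (L(b) = (4 + b)/((2*b)) = (4 + b)*(1/(2*b)) = (4 + b)/(2*b))
o(y) = -1/6 (o(y) = (1/2)*(4 - 3)/(-3) = (1/2)*(-1/3)*1 = -1/6)
121*(o(8) - 31) = 121*(-1/6 - 31) = 121*(-187/6) = -22627/6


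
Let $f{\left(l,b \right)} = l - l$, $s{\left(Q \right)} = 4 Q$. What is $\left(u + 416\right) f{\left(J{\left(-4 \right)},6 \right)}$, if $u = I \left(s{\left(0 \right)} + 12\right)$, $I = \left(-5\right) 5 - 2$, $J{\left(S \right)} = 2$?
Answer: $0$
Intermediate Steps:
$f{\left(l,b \right)} = 0$
$I = -27$ ($I = -25 - 2 = -27$)
$u = -324$ ($u = - 27 \left(4 \cdot 0 + 12\right) = - 27 \left(0 + 12\right) = \left(-27\right) 12 = -324$)
$\left(u + 416\right) f{\left(J{\left(-4 \right)},6 \right)} = \left(-324 + 416\right) 0 = 92 \cdot 0 = 0$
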